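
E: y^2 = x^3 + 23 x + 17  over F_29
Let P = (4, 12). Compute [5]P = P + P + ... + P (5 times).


k = 5 = 101_2 (binary, LSB first: 101)
Double-and-add from P = (4, 12):
  bit 0 = 1: acc = O + (4, 12) = (4, 12)
  bit 1 = 0: acc unchanged = (4, 12)
  bit 2 = 1: acc = (4, 12) + (6, 20) = (6, 9)

5P = (6, 9)


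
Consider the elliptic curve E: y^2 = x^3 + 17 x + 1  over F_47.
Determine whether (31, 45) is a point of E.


Check whether y^2 = x^3 + 17 x + 1 (mod 47) for (x, y) = (31, 45).
LHS: y^2 = 45^2 mod 47 = 4
RHS: x^3 + 17 x + 1 = 31^3 + 17*31 + 1 mod 47 = 4
LHS = RHS

Yes, on the curve


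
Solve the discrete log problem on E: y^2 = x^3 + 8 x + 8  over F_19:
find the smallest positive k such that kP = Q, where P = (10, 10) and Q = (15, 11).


Enumerate multiples of P until we hit Q = (15, 11):
  1P = (10, 10)
  2P = (15, 8)
  3P = (1, 13)
  4P = (6, 14)
  5P = (4, 3)
  6P = (9, 7)
  7P = (9, 12)
  8P = (4, 16)
  9P = (6, 5)
  10P = (1, 6)
  11P = (15, 11)
Match found at i = 11.

k = 11


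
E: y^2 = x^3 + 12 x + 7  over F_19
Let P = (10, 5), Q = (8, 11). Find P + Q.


P != Q, so use the chord formula.
s = (y2 - y1) / (x2 - x1) = (6) / (17) mod 19 = 16
x3 = s^2 - x1 - x2 mod 19 = 16^2 - 10 - 8 = 10
y3 = s (x1 - x3) - y1 mod 19 = 16 * (10 - 10) - 5 = 14

P + Q = (10, 14)


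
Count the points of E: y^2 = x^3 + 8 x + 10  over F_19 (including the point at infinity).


For each x in F_19, count y with y^2 = x^3 + 8 x + 10 mod 19:
  x = 1: RHS = 0, y in [0]  -> 1 point(s)
  x = 3: RHS = 4, y in [2, 17]  -> 2 point(s)
  x = 4: RHS = 11, y in [7, 12]  -> 2 point(s)
  x = 5: RHS = 4, y in [2, 17]  -> 2 point(s)
  x = 8: RHS = 16, y in [4, 15]  -> 2 point(s)
  x = 10: RHS = 7, y in [8, 11]  -> 2 point(s)
  x = 11: RHS = 4, y in [2, 17]  -> 2 point(s)
  x = 14: RHS = 16, y in [4, 15]  -> 2 point(s)
  x = 15: RHS = 9, y in [3, 16]  -> 2 point(s)
  x = 16: RHS = 16, y in [4, 15]  -> 2 point(s)
  x = 17: RHS = 5, y in [9, 10]  -> 2 point(s)
  x = 18: RHS = 1, y in [1, 18]  -> 2 point(s)
Affine points: 23. Add the point at infinity: total = 24.

#E(F_19) = 24


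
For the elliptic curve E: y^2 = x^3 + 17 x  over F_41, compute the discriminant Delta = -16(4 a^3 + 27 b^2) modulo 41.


4 a^3 + 27 b^2 = 4*17^3 + 27*0^2 = 19652 + 0 = 19652
Delta = -16 * (19652) = -314432
Delta mod 41 = 38

Delta = 38 (mod 41)


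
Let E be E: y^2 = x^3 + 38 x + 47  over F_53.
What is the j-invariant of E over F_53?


Delta = -16(4 a^3 + 27 b^2) mod 53 = 2
-1728 * (4 a)^3 = -1728 * (4*38)^3 mod 53 = 5
j = 5 * 2^(-1) mod 53 = 29

j = 29 (mod 53)


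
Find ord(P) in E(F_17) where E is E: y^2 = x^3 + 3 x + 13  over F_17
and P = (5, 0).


Compute successive multiples of P until we hit O:
  1P = (5, 0)
  2P = O

ord(P) = 2


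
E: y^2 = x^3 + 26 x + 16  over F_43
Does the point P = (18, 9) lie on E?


Check whether y^2 = x^3 + 26 x + 16 (mod 43) for (x, y) = (18, 9).
LHS: y^2 = 9^2 mod 43 = 38
RHS: x^3 + 26 x + 16 = 18^3 + 26*18 + 16 mod 43 = 38
LHS = RHS

Yes, on the curve


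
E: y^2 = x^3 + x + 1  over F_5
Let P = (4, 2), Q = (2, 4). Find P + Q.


P != Q, so use the chord formula.
s = (y2 - y1) / (x2 - x1) = (2) / (3) mod 5 = 4
x3 = s^2 - x1 - x2 mod 5 = 4^2 - 4 - 2 = 0
y3 = s (x1 - x3) - y1 mod 5 = 4 * (4 - 0) - 2 = 4

P + Q = (0, 4)


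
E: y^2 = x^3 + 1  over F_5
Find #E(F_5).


For each x in F_5, count y with y^2 = x^3 + 0 x + 1 mod 5:
  x = 0: RHS = 1, y in [1, 4]  -> 2 point(s)
  x = 2: RHS = 4, y in [2, 3]  -> 2 point(s)
  x = 4: RHS = 0, y in [0]  -> 1 point(s)
Affine points: 5. Add the point at infinity: total = 6.

#E(F_5) = 6


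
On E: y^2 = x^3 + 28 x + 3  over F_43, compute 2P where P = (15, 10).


Doubling: s = (3 x1^2 + a) / (2 y1)
s = (3*15^2 + 28) / (2*10) mod 43 = 33
x3 = s^2 - 2 x1 mod 43 = 33^2 - 2*15 = 27
y3 = s (x1 - x3) - y1 mod 43 = 33 * (15 - 27) - 10 = 24

2P = (27, 24)


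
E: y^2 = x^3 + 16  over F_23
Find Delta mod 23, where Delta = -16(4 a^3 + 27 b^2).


4 a^3 + 27 b^2 = 4*0^3 + 27*16^2 = 0 + 6912 = 6912
Delta = -16 * (6912) = -110592
Delta mod 23 = 15

Delta = 15 (mod 23)


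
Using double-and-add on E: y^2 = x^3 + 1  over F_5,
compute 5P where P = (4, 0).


k = 5 = 101_2 (binary, LSB first: 101)
Double-and-add from P = (4, 0):
  bit 0 = 1: acc = O + (4, 0) = (4, 0)
  bit 1 = 0: acc unchanged = (4, 0)
  bit 2 = 1: acc = (4, 0) + O = (4, 0)

5P = (4, 0)


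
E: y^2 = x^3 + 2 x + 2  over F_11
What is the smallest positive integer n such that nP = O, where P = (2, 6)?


Compute successive multiples of P until we hit O:
  1P = (2, 6)
  2P = (5, 7)
  3P = (9, 10)
  4P = (1, 4)
  5P = (1, 7)
  6P = (9, 1)
  7P = (5, 4)
  8P = (2, 5)
  ... (continuing to 9P)
  9P = O

ord(P) = 9


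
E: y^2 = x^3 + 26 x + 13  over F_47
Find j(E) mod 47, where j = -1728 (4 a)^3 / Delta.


Delta = -16(4 a^3 + 27 b^2) mod 47 = 17
-1728 * (4 a)^3 = -1728 * (4*26)^3 mod 47 = 2
j = 2 * 17^(-1) mod 47 = 25

j = 25 (mod 47)


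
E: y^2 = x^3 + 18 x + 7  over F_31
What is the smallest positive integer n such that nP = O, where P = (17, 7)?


Compute successive multiples of P until we hit O:
  1P = (17, 7)
  2P = (29, 5)
  3P = (10, 28)
  4P = (13, 12)
  5P = (20, 20)
  6P = (30, 9)
  7P = (2, 12)
  8P = (19, 4)
  ... (continuing to 37P)
  37P = O

ord(P) = 37


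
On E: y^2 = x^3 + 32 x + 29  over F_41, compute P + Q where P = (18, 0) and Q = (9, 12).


P != Q, so use the chord formula.
s = (y2 - y1) / (x2 - x1) = (12) / (32) mod 41 = 26
x3 = s^2 - x1 - x2 mod 41 = 26^2 - 18 - 9 = 34
y3 = s (x1 - x3) - y1 mod 41 = 26 * (18 - 34) - 0 = 35

P + Q = (34, 35)


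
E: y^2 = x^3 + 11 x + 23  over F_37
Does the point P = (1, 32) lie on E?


Check whether y^2 = x^3 + 11 x + 23 (mod 37) for (x, y) = (1, 32).
LHS: y^2 = 32^2 mod 37 = 25
RHS: x^3 + 11 x + 23 = 1^3 + 11*1 + 23 mod 37 = 35
LHS != RHS

No, not on the curve


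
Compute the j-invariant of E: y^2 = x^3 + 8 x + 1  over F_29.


Delta = -16(4 a^3 + 27 b^2) mod 29 = 5
-1728 * (4 a)^3 = -1728 * (4*8)^3 mod 29 = 5
j = 5 * 5^(-1) mod 29 = 1

j = 1 (mod 29)


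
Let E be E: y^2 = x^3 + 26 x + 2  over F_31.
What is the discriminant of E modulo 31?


4 a^3 + 27 b^2 = 4*26^3 + 27*2^2 = 70304 + 108 = 70412
Delta = -16 * (70412) = -1126592
Delta mod 31 = 10

Delta = 10 (mod 31)


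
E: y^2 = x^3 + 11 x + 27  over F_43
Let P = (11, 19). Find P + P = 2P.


Doubling: s = (3 x1^2 + a) / (2 y1)
s = (3*11^2 + 11) / (2*19) mod 43 = 37
x3 = s^2 - 2 x1 mod 43 = 37^2 - 2*11 = 14
y3 = s (x1 - x3) - y1 mod 43 = 37 * (11 - 14) - 19 = 42

2P = (14, 42)


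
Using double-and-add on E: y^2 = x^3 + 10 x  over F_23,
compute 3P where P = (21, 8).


k = 3 = 11_2 (binary, LSB first: 11)
Double-and-add from P = (21, 8):
  bit 0 = 1: acc = O + (21, 8) = (21, 8)
  bit 1 = 1: acc = (21, 8) + (12, 13) = (17, 0)

3P = (17, 0)


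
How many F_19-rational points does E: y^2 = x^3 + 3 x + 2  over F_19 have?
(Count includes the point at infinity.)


For each x in F_19, count y with y^2 = x^3 + 3 x + 2 mod 19:
  x = 1: RHS = 6, y in [5, 14]  -> 2 point(s)
  x = 2: RHS = 16, y in [4, 15]  -> 2 point(s)
  x = 3: RHS = 0, y in [0]  -> 1 point(s)
  x = 5: RHS = 9, y in [3, 16]  -> 2 point(s)
  x = 7: RHS = 5, y in [9, 10]  -> 2 point(s)
  x = 8: RHS = 6, y in [5, 14]  -> 2 point(s)
  x = 9: RHS = 17, y in [6, 13]  -> 2 point(s)
  x = 10: RHS = 6, y in [5, 14]  -> 2 point(s)
  x = 11: RHS = 17, y in [6, 13]  -> 2 point(s)
  x = 16: RHS = 4, y in [2, 17]  -> 2 point(s)
  x = 17: RHS = 7, y in [8, 11]  -> 2 point(s)
  x = 18: RHS = 17, y in [6, 13]  -> 2 point(s)
Affine points: 23. Add the point at infinity: total = 24.

#E(F_19) = 24


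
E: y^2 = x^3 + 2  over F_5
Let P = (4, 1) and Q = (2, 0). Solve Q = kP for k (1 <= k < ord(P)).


Enumerate multiples of P until we hit Q = (2, 0):
  1P = (4, 1)
  2P = (3, 3)
  3P = (2, 0)
Match found at i = 3.

k = 3


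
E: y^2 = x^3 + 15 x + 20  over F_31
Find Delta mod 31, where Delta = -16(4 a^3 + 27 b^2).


4 a^3 + 27 b^2 = 4*15^3 + 27*20^2 = 13500 + 10800 = 24300
Delta = -16 * (24300) = -388800
Delta mod 31 = 2

Delta = 2 (mod 31)


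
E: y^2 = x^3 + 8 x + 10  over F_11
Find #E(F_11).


For each x in F_11, count y with y^2 = x^3 + 8 x + 10 mod 11:
  x = 2: RHS = 1, y in [1, 10]  -> 2 point(s)
  x = 8: RHS = 3, y in [5, 6]  -> 2 point(s)
  x = 10: RHS = 1, y in [1, 10]  -> 2 point(s)
Affine points: 6. Add the point at infinity: total = 7.

#E(F_11) = 7


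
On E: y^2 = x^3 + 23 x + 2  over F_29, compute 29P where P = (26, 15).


k = 29 = 11101_2 (binary, LSB first: 10111)
Double-and-add from P = (26, 15):
  bit 0 = 1: acc = O + (26, 15) = (26, 15)
  bit 1 = 0: acc unchanged = (26, 15)
  bit 2 = 1: acc = (26, 15) + (25, 7) = (13, 2)
  bit 3 = 1: acc = (13, 2) + (17, 17) = (4, 10)
  bit 4 = 1: acc = (4, 10) + (11, 7) = (13, 27)

29P = (13, 27)


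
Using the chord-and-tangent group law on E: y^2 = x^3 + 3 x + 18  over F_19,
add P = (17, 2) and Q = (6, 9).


P != Q, so use the chord formula.
s = (y2 - y1) / (x2 - x1) = (7) / (8) mod 19 = 8
x3 = s^2 - x1 - x2 mod 19 = 8^2 - 17 - 6 = 3
y3 = s (x1 - x3) - y1 mod 19 = 8 * (17 - 3) - 2 = 15

P + Q = (3, 15)


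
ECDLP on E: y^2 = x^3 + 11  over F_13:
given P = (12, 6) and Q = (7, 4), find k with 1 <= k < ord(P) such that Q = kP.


Enumerate multiples of P until we hit Q = (7, 4):
  1P = (12, 6)
  2P = (11, 4)
  3P = (7, 4)
Match found at i = 3.

k = 3


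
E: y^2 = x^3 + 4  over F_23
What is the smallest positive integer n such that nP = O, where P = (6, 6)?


Compute successive multiples of P until we hit O:
  1P = (6, 6)
  2P = (0, 2)
  3P = (20, 0)
  4P = (0, 21)
  5P = (6, 17)
  6P = O

ord(P) = 6


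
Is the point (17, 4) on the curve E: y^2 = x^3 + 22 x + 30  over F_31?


Check whether y^2 = x^3 + 22 x + 30 (mod 31) for (x, y) = (17, 4).
LHS: y^2 = 4^2 mod 31 = 16
RHS: x^3 + 22 x + 30 = 17^3 + 22*17 + 30 mod 31 = 16
LHS = RHS

Yes, on the curve


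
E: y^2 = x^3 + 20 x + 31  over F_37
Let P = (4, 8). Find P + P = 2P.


Doubling: s = (3 x1^2 + a) / (2 y1)
s = (3*4^2 + 20) / (2*8) mod 37 = 32
x3 = s^2 - 2 x1 mod 37 = 32^2 - 2*4 = 17
y3 = s (x1 - x3) - y1 mod 37 = 32 * (4 - 17) - 8 = 20

2P = (17, 20)


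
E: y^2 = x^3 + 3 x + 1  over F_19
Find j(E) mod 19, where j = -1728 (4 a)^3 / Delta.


Delta = -16(4 a^3 + 27 b^2) mod 19 = 6
-1728 * (4 a)^3 = -1728 * (4*3)^3 mod 19 = 18
j = 18 * 6^(-1) mod 19 = 3

j = 3 (mod 19)


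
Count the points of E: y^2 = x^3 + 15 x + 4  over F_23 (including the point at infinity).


For each x in F_23, count y with y^2 = x^3 + 15 x + 4 mod 23:
  x = 0: RHS = 4, y in [2, 21]  -> 2 point(s)
  x = 4: RHS = 13, y in [6, 17]  -> 2 point(s)
  x = 10: RHS = 4, y in [2, 21]  -> 2 point(s)
  x = 12: RHS = 3, y in [7, 16]  -> 2 point(s)
  x = 13: RHS = 4, y in [2, 21]  -> 2 point(s)
  x = 15: RHS = 16, y in [4, 19]  -> 2 point(s)
  x = 16: RHS = 16, y in [4, 19]  -> 2 point(s)
  x = 19: RHS = 18, y in [8, 15]  -> 2 point(s)
  x = 20: RHS = 1, y in [1, 22]  -> 2 point(s)
  x = 21: RHS = 12, y in [9, 14]  -> 2 point(s)
Affine points: 20. Add the point at infinity: total = 21.

#E(F_23) = 21


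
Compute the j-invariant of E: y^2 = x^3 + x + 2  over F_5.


Delta = -16(4 a^3 + 27 b^2) mod 5 = 3
-1728 * (4 a)^3 = -1728 * (4*1)^3 mod 5 = 3
j = 3 * 3^(-1) mod 5 = 1

j = 1 (mod 5)


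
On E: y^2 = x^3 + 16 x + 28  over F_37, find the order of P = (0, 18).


Compute successive multiples of P until we hit O:
  1P = (0, 18)
  2P = (34, 8)
  3P = (10, 35)
  4P = (31, 7)
  5P = (33, 14)
  6P = (5, 14)
  7P = (6, 9)
  8P = (24, 18)
  ... (continuing to 29P)
  29P = O

ord(P) = 29


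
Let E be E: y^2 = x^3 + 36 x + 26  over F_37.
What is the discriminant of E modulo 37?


4 a^3 + 27 b^2 = 4*36^3 + 27*26^2 = 186624 + 18252 = 204876
Delta = -16 * (204876) = -3278016
Delta mod 37 = 36

Delta = 36 (mod 37)


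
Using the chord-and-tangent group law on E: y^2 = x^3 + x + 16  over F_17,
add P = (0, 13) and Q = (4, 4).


P != Q, so use the chord formula.
s = (y2 - y1) / (x2 - x1) = (8) / (4) mod 17 = 2
x3 = s^2 - x1 - x2 mod 17 = 2^2 - 0 - 4 = 0
y3 = s (x1 - x3) - y1 mod 17 = 2 * (0 - 0) - 13 = 4

P + Q = (0, 4)


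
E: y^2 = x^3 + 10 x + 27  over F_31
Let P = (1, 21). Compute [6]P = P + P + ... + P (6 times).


k = 6 = 110_2 (binary, LSB first: 011)
Double-and-add from P = (1, 21):
  bit 0 = 0: acc unchanged = O
  bit 1 = 1: acc = O + (14, 20) = (14, 20)
  bit 2 = 1: acc = (14, 20) + (4, 21) = (22, 18)

6P = (22, 18)


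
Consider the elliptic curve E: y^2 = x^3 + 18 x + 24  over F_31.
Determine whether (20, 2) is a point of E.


Check whether y^2 = x^3 + 18 x + 24 (mod 31) for (x, y) = (20, 2).
LHS: y^2 = 2^2 mod 31 = 4
RHS: x^3 + 18 x + 24 = 20^3 + 18*20 + 24 mod 31 = 14
LHS != RHS

No, not on the curve


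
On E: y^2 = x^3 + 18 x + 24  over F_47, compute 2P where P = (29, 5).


Doubling: s = (3 x1^2 + a) / (2 y1)
s = (3*29^2 + 18) / (2*5) mod 47 = 5
x3 = s^2 - 2 x1 mod 47 = 5^2 - 2*29 = 14
y3 = s (x1 - x3) - y1 mod 47 = 5 * (29 - 14) - 5 = 23

2P = (14, 23)


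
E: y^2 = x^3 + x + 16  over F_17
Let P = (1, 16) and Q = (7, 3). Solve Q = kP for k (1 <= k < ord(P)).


Enumerate multiples of P until we hit Q = (7, 3):
  1P = (1, 16)
  2P = (2, 3)
  3P = (13, 4)
  4P = (4, 4)
  5P = (11, 7)
  6P = (7, 3)
Match found at i = 6.

k = 6


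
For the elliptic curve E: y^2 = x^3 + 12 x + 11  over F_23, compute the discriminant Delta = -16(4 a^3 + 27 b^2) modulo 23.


4 a^3 + 27 b^2 = 4*12^3 + 27*11^2 = 6912 + 3267 = 10179
Delta = -16 * (10179) = -162864
Delta mod 23 = 22

Delta = 22 (mod 23)


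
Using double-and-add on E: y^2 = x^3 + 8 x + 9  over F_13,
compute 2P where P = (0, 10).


k = 2 = 10_2 (binary, LSB first: 01)
Double-and-add from P = (0, 10):
  bit 0 = 0: acc unchanged = O
  bit 1 = 1: acc = O + (9, 2) = (9, 2)

2P = (9, 2)


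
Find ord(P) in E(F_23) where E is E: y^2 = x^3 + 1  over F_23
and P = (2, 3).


Compute successive multiples of P until we hit O:
  1P = (2, 3)
  2P = (0, 1)
  3P = (22, 0)
  4P = (0, 22)
  5P = (2, 20)
  6P = O

ord(P) = 6


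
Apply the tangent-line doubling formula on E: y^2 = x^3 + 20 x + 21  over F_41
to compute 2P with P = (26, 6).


Doubling: s = (3 x1^2 + a) / (2 y1)
s = (3*26^2 + 20) / (2*6) mod 41 = 34
x3 = s^2 - 2 x1 mod 41 = 34^2 - 2*26 = 38
y3 = s (x1 - x3) - y1 mod 41 = 34 * (26 - 38) - 6 = 37

2P = (38, 37)


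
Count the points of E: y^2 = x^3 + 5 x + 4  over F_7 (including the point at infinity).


For each x in F_7, count y with y^2 = x^3 + 5 x + 4 mod 7:
  x = 0: RHS = 4, y in [2, 5]  -> 2 point(s)
  x = 2: RHS = 1, y in [1, 6]  -> 2 point(s)
  x = 3: RHS = 4, y in [2, 5]  -> 2 point(s)
  x = 4: RHS = 4, y in [2, 5]  -> 2 point(s)
  x = 5: RHS = 0, y in [0]  -> 1 point(s)
Affine points: 9. Add the point at infinity: total = 10.

#E(F_7) = 10


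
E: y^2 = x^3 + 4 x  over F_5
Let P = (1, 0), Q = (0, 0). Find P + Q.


P != Q, so use the chord formula.
s = (y2 - y1) / (x2 - x1) = (0) / (4) mod 5 = 0
x3 = s^2 - x1 - x2 mod 5 = 0^2 - 1 - 0 = 4
y3 = s (x1 - x3) - y1 mod 5 = 0 * (1 - 4) - 0 = 0

P + Q = (4, 0)


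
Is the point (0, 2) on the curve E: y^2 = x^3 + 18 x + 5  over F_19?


Check whether y^2 = x^3 + 18 x + 5 (mod 19) for (x, y) = (0, 2).
LHS: y^2 = 2^2 mod 19 = 4
RHS: x^3 + 18 x + 5 = 0^3 + 18*0 + 5 mod 19 = 5
LHS != RHS

No, not on the curve


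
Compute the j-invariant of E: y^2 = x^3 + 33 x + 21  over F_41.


Delta = -16(4 a^3 + 27 b^2) mod 41 = 24
-1728 * (4 a)^3 = -1728 * (4*33)^3 mod 41 = 13
j = 13 * 24^(-1) mod 41 = 33

j = 33 (mod 41)


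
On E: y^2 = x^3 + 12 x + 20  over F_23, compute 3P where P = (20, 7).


k = 3 = 11_2 (binary, LSB first: 11)
Double-and-add from P = (20, 7):
  bit 0 = 1: acc = O + (20, 7) = (20, 7)
  bit 1 = 1: acc = (20, 7) + (12, 12) = (9, 12)

3P = (9, 12)


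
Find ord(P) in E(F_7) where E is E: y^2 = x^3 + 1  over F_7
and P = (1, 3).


Compute successive multiples of P until we hit O:
  1P = (1, 3)
  2P = (0, 1)
  3P = (3, 0)
  4P = (0, 6)
  5P = (1, 4)
  6P = O

ord(P) = 6


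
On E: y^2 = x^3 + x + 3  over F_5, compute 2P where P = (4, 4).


Doubling: s = (3 x1^2 + a) / (2 y1)
s = (3*4^2 + 1) / (2*4) mod 5 = 3
x3 = s^2 - 2 x1 mod 5 = 3^2 - 2*4 = 1
y3 = s (x1 - x3) - y1 mod 5 = 3 * (4 - 1) - 4 = 0

2P = (1, 0)


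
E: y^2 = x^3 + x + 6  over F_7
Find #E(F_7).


For each x in F_7, count y with y^2 = x^3 + 1 x + 6 mod 7:
  x = 1: RHS = 1, y in [1, 6]  -> 2 point(s)
  x = 2: RHS = 2, y in [3, 4]  -> 2 point(s)
  x = 3: RHS = 1, y in [1, 6]  -> 2 point(s)
  x = 4: RHS = 4, y in [2, 5]  -> 2 point(s)
  x = 6: RHS = 4, y in [2, 5]  -> 2 point(s)
Affine points: 10. Add the point at infinity: total = 11.

#E(F_7) = 11


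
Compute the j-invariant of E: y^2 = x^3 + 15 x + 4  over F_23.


Delta = -16(4 a^3 + 27 b^2) mod 23 = 4
-1728 * (4 a)^3 = -1728 * (4*15)^3 mod 23 = 2
j = 2 * 4^(-1) mod 23 = 12

j = 12 (mod 23)


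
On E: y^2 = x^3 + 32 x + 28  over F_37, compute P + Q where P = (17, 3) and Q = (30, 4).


P != Q, so use the chord formula.
s = (y2 - y1) / (x2 - x1) = (1) / (13) mod 37 = 20
x3 = s^2 - x1 - x2 mod 37 = 20^2 - 17 - 30 = 20
y3 = s (x1 - x3) - y1 mod 37 = 20 * (17 - 20) - 3 = 11

P + Q = (20, 11)


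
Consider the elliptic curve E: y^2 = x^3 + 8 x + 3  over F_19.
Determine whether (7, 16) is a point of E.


Check whether y^2 = x^3 + 8 x + 3 (mod 19) for (x, y) = (7, 16).
LHS: y^2 = 16^2 mod 19 = 9
RHS: x^3 + 8 x + 3 = 7^3 + 8*7 + 3 mod 19 = 3
LHS != RHS

No, not on the curve


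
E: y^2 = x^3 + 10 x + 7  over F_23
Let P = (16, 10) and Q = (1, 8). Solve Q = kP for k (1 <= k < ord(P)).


Enumerate multiples of P until we hit Q = (1, 8):
  1P = (16, 10)
  2P = (3, 15)
  3P = (10, 16)
  4P = (21, 18)
  5P = (18, 19)
  6P = (15, 6)
  7P = (8, 22)
  8P = (7, 11)
  9P = (2, 14)
  10P = (14, 19)
  11P = (19, 15)
  12P = (1, 15)
  13P = (1, 8)
Match found at i = 13.

k = 13


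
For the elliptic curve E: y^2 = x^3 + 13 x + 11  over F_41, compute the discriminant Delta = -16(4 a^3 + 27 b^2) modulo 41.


4 a^3 + 27 b^2 = 4*13^3 + 27*11^2 = 8788 + 3267 = 12055
Delta = -16 * (12055) = -192880
Delta mod 41 = 25

Delta = 25 (mod 41)


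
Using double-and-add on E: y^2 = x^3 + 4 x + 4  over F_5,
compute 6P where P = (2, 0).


k = 6 = 110_2 (binary, LSB first: 011)
Double-and-add from P = (2, 0):
  bit 0 = 0: acc unchanged = O
  bit 1 = 1: acc = O + O = O
  bit 2 = 1: acc = O + O = O

6P = O


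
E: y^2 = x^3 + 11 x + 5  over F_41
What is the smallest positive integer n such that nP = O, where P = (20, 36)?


Compute successive multiples of P until we hit O:
  1P = (20, 36)
  2P = (37, 26)
  3P = (34, 6)
  4P = (10, 7)
  5P = (19, 12)
  6P = (4, 20)
  7P = (18, 7)
  8P = (39, 37)
  ... (continuing to 48P)
  48P = O

ord(P) = 48


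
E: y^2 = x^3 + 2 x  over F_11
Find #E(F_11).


For each x in F_11, count y with y^2 = x^3 + 2 x + 0 mod 11:
  x = 0: RHS = 0, y in [0]  -> 1 point(s)
  x = 1: RHS = 3, y in [5, 6]  -> 2 point(s)
  x = 2: RHS = 1, y in [1, 10]  -> 2 point(s)
  x = 3: RHS = 0, y in [0]  -> 1 point(s)
  x = 5: RHS = 3, y in [5, 6]  -> 2 point(s)
  x = 7: RHS = 5, y in [4, 7]  -> 2 point(s)
  x = 8: RHS = 0, y in [0]  -> 1 point(s)
Affine points: 11. Add the point at infinity: total = 12.

#E(F_11) = 12


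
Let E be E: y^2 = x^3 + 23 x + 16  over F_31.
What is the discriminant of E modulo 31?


4 a^3 + 27 b^2 = 4*23^3 + 27*16^2 = 48668 + 6912 = 55580
Delta = -16 * (55580) = -889280
Delta mod 31 = 17

Delta = 17 (mod 31)


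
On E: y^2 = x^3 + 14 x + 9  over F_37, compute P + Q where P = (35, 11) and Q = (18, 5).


P != Q, so use the chord formula.
s = (y2 - y1) / (x2 - x1) = (31) / (20) mod 37 = 33
x3 = s^2 - x1 - x2 mod 37 = 33^2 - 35 - 18 = 0
y3 = s (x1 - x3) - y1 mod 37 = 33 * (35 - 0) - 11 = 34

P + Q = (0, 34)


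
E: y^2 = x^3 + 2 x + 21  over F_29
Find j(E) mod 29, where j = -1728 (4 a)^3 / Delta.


Delta = -16(4 a^3 + 27 b^2) mod 29 = 28
-1728 * (4 a)^3 = -1728 * (4*2)^3 mod 29 = 25
j = 25 * 28^(-1) mod 29 = 4

j = 4 (mod 29)


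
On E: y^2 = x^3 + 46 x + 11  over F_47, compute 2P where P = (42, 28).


Doubling: s = (3 x1^2 + a) / (2 y1)
s = (3*42^2 + 46) / (2*28) mod 47 = 3
x3 = s^2 - 2 x1 mod 47 = 3^2 - 2*42 = 19
y3 = s (x1 - x3) - y1 mod 47 = 3 * (42 - 19) - 28 = 41

2P = (19, 41)


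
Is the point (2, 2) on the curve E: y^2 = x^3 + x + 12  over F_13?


Check whether y^2 = x^3 + 1 x + 12 (mod 13) for (x, y) = (2, 2).
LHS: y^2 = 2^2 mod 13 = 4
RHS: x^3 + 1 x + 12 = 2^3 + 1*2 + 12 mod 13 = 9
LHS != RHS

No, not on the curve


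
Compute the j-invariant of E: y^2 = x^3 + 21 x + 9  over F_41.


Delta = -16(4 a^3 + 27 b^2) mod 41 = 14
-1728 * (4 a)^3 = -1728 * (4*21)^3 mod 41 = 34
j = 34 * 14^(-1) mod 41 = 20

j = 20 (mod 41)


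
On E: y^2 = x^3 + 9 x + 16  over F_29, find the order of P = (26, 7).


Compute successive multiples of P until we hit O:
  1P = (26, 7)
  2P = (28, 21)
  3P = (24, 7)
  4P = (8, 22)
  5P = (11, 24)
  6P = (17, 6)
  7P = (10, 27)
  8P = (0, 4)
  ... (continuing to 18P)
  18P = O

ord(P) = 18


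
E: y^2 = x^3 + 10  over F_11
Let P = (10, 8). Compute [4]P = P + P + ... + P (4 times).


k = 4 = 100_2 (binary, LSB first: 001)
Double-and-add from P = (10, 8):
  bit 0 = 0: acc unchanged = O
  bit 1 = 0: acc unchanged = O
  bit 2 = 1: acc = O + (5, 5) = (5, 5)

4P = (5, 5)


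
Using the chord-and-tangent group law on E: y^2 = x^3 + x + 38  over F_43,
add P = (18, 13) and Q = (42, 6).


P != Q, so use the chord formula.
s = (y2 - y1) / (x2 - x1) = (36) / (24) mod 43 = 23
x3 = s^2 - x1 - x2 mod 43 = 23^2 - 18 - 42 = 39
y3 = s (x1 - x3) - y1 mod 43 = 23 * (18 - 39) - 13 = 20

P + Q = (39, 20)


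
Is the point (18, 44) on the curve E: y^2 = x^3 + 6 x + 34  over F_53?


Check whether y^2 = x^3 + 6 x + 34 (mod 53) for (x, y) = (18, 44).
LHS: y^2 = 44^2 mod 53 = 28
RHS: x^3 + 6 x + 34 = 18^3 + 6*18 + 34 mod 53 = 38
LHS != RHS

No, not on the curve


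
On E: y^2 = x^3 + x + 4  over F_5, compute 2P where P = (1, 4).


Doubling: s = (3 x1^2 + a) / (2 y1)
s = (3*1^2 + 1) / (2*4) mod 5 = 3
x3 = s^2 - 2 x1 mod 5 = 3^2 - 2*1 = 2
y3 = s (x1 - x3) - y1 mod 5 = 3 * (1 - 2) - 4 = 3

2P = (2, 3)


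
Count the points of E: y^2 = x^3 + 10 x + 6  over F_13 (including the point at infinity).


For each x in F_13, count y with y^2 = x^3 + 10 x + 6 mod 13:
  x = 1: RHS = 4, y in [2, 11]  -> 2 point(s)
  x = 5: RHS = 12, y in [5, 8]  -> 2 point(s)
  x = 6: RHS = 9, y in [3, 10]  -> 2 point(s)
  x = 7: RHS = 3, y in [4, 9]  -> 2 point(s)
  x = 8: RHS = 0, y in [0]  -> 1 point(s)
  x = 10: RHS = 1, y in [1, 12]  -> 2 point(s)
  x = 11: RHS = 4, y in [2, 11]  -> 2 point(s)
Affine points: 13. Add the point at infinity: total = 14.

#E(F_13) = 14


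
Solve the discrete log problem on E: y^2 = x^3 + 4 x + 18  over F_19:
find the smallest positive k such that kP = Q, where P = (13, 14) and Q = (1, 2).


Enumerate multiples of P until we hit Q = (1, 2):
  1P = (13, 14)
  2P = (9, 2)
  3P = (6, 7)
  4P = (1, 17)
  5P = (11, 14)
  6P = (14, 5)
  7P = (16, 13)
  8P = (7, 3)
  9P = (5, 7)
  10P = (8, 7)
  11P = (3, 0)
  12P = (8, 12)
  13P = (5, 12)
  14P = (7, 16)
  15P = (16, 6)
  16P = (14, 14)
  17P = (11, 5)
  18P = (1, 2)
Match found at i = 18.

k = 18


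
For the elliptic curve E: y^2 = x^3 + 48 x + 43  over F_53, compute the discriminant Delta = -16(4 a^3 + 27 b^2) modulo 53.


4 a^3 + 27 b^2 = 4*48^3 + 27*43^2 = 442368 + 49923 = 492291
Delta = -16 * (492291) = -7876656
Delta mod 53 = 45

Delta = 45 (mod 53)


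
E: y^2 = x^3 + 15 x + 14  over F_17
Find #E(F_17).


For each x in F_17, count y with y^2 = x^3 + 15 x + 14 mod 17:
  x = 1: RHS = 13, y in [8, 9]  -> 2 point(s)
  x = 2: RHS = 1, y in [1, 16]  -> 2 point(s)
  x = 3: RHS = 1, y in [1, 16]  -> 2 point(s)
  x = 4: RHS = 2, y in [6, 11]  -> 2 point(s)
  x = 8: RHS = 0, y in [0]  -> 1 point(s)
  x = 10: RHS = 8, y in [5, 12]  -> 2 point(s)
  x = 12: RHS = 1, y in [1, 16]  -> 2 point(s)
  x = 13: RHS = 9, y in [3, 14]  -> 2 point(s)
  x = 16: RHS = 15, y in [7, 10]  -> 2 point(s)
Affine points: 17. Add the point at infinity: total = 18.

#E(F_17) = 18


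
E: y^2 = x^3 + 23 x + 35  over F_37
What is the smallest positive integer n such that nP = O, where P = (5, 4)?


Compute successive multiples of P until we hit O:
  1P = (5, 4)
  2P = (36, 14)
  3P = (7, 24)
  4P = (14, 17)
  5P = (21, 14)
  6P = (27, 10)
  7P = (17, 23)
  8P = (8, 19)
  ... (continuing to 33P)
  33P = O

ord(P) = 33


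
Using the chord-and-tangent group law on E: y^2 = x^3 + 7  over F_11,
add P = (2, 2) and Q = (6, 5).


P != Q, so use the chord formula.
s = (y2 - y1) / (x2 - x1) = (3) / (4) mod 11 = 9
x3 = s^2 - x1 - x2 mod 11 = 9^2 - 2 - 6 = 7
y3 = s (x1 - x3) - y1 mod 11 = 9 * (2 - 7) - 2 = 8

P + Q = (7, 8)


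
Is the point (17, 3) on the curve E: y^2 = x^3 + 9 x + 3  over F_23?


Check whether y^2 = x^3 + 9 x + 3 (mod 23) for (x, y) = (17, 3).
LHS: y^2 = 3^2 mod 23 = 9
RHS: x^3 + 9 x + 3 = 17^3 + 9*17 + 3 mod 23 = 9
LHS = RHS

Yes, on the curve


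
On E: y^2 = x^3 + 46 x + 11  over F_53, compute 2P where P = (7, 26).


Doubling: s = (3 x1^2 + a) / (2 y1)
s = (3*7^2 + 46) / (2*26) mod 53 = 19
x3 = s^2 - 2 x1 mod 53 = 19^2 - 2*7 = 29
y3 = s (x1 - x3) - y1 mod 53 = 19 * (7 - 29) - 26 = 33

2P = (29, 33)


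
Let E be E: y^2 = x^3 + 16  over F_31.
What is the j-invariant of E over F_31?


Delta = -16(4 a^3 + 27 b^2) mod 31 = 16
-1728 * (4 a)^3 = -1728 * (4*0)^3 mod 31 = 0
j = 0 * 16^(-1) mod 31 = 0

j = 0 (mod 31)


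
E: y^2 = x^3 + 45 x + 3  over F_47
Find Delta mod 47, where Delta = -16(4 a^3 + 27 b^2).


4 a^3 + 27 b^2 = 4*45^3 + 27*3^2 = 364500 + 243 = 364743
Delta = -16 * (364743) = -5835888
Delta mod 47 = 8

Delta = 8 (mod 47)


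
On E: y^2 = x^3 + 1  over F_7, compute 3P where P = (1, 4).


k = 3 = 11_2 (binary, LSB first: 11)
Double-and-add from P = (1, 4):
  bit 0 = 1: acc = O + (1, 4) = (1, 4)
  bit 1 = 1: acc = (1, 4) + (0, 6) = (3, 0)

3P = (3, 0)


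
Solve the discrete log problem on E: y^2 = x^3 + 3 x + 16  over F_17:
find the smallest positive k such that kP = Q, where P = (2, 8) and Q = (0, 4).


Enumerate multiples of P until we hit Q = (0, 4):
  1P = (2, 8)
  2P = (0, 13)
  3P = (0, 4)
Match found at i = 3.

k = 3


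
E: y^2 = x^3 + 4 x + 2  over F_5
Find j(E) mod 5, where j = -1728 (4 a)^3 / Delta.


Delta = -16(4 a^3 + 27 b^2) mod 5 = 1
-1728 * (4 a)^3 = -1728 * (4*4)^3 mod 5 = 2
j = 2 * 1^(-1) mod 5 = 2

j = 2 (mod 5)


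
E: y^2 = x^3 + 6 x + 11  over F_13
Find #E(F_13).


For each x in F_13, count y with y^2 = x^3 + 6 x + 11 mod 13:
  x = 3: RHS = 4, y in [2, 11]  -> 2 point(s)
  x = 5: RHS = 10, y in [6, 7]  -> 2 point(s)
  x = 6: RHS = 3, y in [4, 9]  -> 2 point(s)
  x = 8: RHS = 12, y in [5, 8]  -> 2 point(s)
  x = 9: RHS = 1, y in [1, 12]  -> 2 point(s)
  x = 11: RHS = 4, y in [2, 11]  -> 2 point(s)
  x = 12: RHS = 4, y in [2, 11]  -> 2 point(s)
Affine points: 14. Add the point at infinity: total = 15.

#E(F_13) = 15


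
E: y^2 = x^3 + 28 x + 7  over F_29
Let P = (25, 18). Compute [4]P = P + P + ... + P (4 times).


k = 4 = 100_2 (binary, LSB first: 001)
Double-and-add from P = (25, 18):
  bit 0 = 0: acc unchanged = O
  bit 1 = 0: acc unchanged = O
  bit 2 = 1: acc = O + (23, 0) = (23, 0)

4P = (23, 0)


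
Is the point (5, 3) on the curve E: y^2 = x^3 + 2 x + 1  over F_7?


Check whether y^2 = x^3 + 2 x + 1 (mod 7) for (x, y) = (5, 3).
LHS: y^2 = 3^2 mod 7 = 2
RHS: x^3 + 2 x + 1 = 5^3 + 2*5 + 1 mod 7 = 3
LHS != RHS

No, not on the curve


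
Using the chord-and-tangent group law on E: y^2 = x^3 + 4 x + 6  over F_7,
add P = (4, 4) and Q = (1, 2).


P != Q, so use the chord formula.
s = (y2 - y1) / (x2 - x1) = (5) / (4) mod 7 = 3
x3 = s^2 - x1 - x2 mod 7 = 3^2 - 4 - 1 = 4
y3 = s (x1 - x3) - y1 mod 7 = 3 * (4 - 4) - 4 = 3

P + Q = (4, 3)


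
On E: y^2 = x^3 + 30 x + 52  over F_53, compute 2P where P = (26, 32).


Doubling: s = (3 x1^2 + a) / (2 y1)
s = (3*26^2 + 30) / (2*32) mod 53 = 4
x3 = s^2 - 2 x1 mod 53 = 4^2 - 2*26 = 17
y3 = s (x1 - x3) - y1 mod 53 = 4 * (26 - 17) - 32 = 4

2P = (17, 4)


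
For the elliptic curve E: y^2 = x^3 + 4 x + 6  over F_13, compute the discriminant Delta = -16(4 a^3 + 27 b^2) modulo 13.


4 a^3 + 27 b^2 = 4*4^3 + 27*6^2 = 256 + 972 = 1228
Delta = -16 * (1228) = -19648
Delta mod 13 = 8

Delta = 8 (mod 13)


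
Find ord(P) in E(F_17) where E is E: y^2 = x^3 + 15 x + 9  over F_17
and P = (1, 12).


Compute successive multiples of P until we hit O:
  1P = (1, 12)
  2P = (6, 14)
  3P = (2, 8)
  4P = (13, 2)
  5P = (7, 10)
  6P = (11, 14)
  7P = (3, 8)
  8P = (0, 3)
  ... (continuing to 19P)
  19P = O

ord(P) = 19


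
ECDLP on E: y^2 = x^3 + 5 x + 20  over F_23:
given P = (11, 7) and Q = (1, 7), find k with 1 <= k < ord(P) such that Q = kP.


Enumerate multiples of P until we hit Q = (1, 7):
  1P = (11, 7)
  2P = (1, 16)
  3P = (1, 7)
Match found at i = 3.

k = 3


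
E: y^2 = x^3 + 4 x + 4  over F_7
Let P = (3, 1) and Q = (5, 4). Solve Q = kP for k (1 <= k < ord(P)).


Enumerate multiples of P until we hit Q = (5, 4):
  1P = (3, 1)
  2P = (5, 3)
  3P = (0, 2)
  4P = (1, 3)
  5P = (4, 0)
  6P = (1, 4)
  7P = (0, 5)
  8P = (5, 4)
Match found at i = 8.

k = 8


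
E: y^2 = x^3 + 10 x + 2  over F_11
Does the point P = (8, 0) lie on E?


Check whether y^2 = x^3 + 10 x + 2 (mod 11) for (x, y) = (8, 0).
LHS: y^2 = 0^2 mod 11 = 0
RHS: x^3 + 10 x + 2 = 8^3 + 10*8 + 2 mod 11 = 0
LHS = RHS

Yes, on the curve


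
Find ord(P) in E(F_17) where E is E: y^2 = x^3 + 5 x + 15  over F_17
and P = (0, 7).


Compute successive multiples of P until we hit O:
  1P = (0, 7)
  2P = (16, 14)
  3P = (16, 3)
  4P = (0, 10)
  5P = O

ord(P) = 5


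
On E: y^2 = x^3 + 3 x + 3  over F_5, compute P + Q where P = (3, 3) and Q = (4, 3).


P != Q, so use the chord formula.
s = (y2 - y1) / (x2 - x1) = (0) / (1) mod 5 = 0
x3 = s^2 - x1 - x2 mod 5 = 0^2 - 3 - 4 = 3
y3 = s (x1 - x3) - y1 mod 5 = 0 * (3 - 3) - 3 = 2

P + Q = (3, 2)


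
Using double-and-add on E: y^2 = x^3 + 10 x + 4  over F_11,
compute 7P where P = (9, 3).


k = 7 = 111_2 (binary, LSB first: 111)
Double-and-add from P = (9, 3):
  bit 0 = 1: acc = O + (9, 3) = (9, 3)
  bit 1 = 1: acc = (9, 3) + (4, 8) = (10, 9)
  bit 2 = 1: acc = (10, 9) + (6, 4) = (0, 9)

7P = (0, 9)


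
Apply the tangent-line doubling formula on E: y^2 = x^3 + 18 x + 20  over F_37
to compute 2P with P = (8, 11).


Doubling: s = (3 x1^2 + a) / (2 y1)
s = (3*8^2 + 18) / (2*11) mod 37 = 23
x3 = s^2 - 2 x1 mod 37 = 23^2 - 2*8 = 32
y3 = s (x1 - x3) - y1 mod 37 = 23 * (8 - 32) - 11 = 29

2P = (32, 29)


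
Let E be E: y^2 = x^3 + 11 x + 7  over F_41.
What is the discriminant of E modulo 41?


4 a^3 + 27 b^2 = 4*11^3 + 27*7^2 = 5324 + 1323 = 6647
Delta = -16 * (6647) = -106352
Delta mod 41 = 2

Delta = 2 (mod 41)


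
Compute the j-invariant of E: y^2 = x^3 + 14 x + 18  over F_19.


Delta = -16(4 a^3 + 27 b^2) mod 19 = 6
-1728 * (4 a)^3 = -1728 * (4*14)^3 mod 19 = 18
j = 18 * 6^(-1) mod 19 = 3

j = 3 (mod 19)


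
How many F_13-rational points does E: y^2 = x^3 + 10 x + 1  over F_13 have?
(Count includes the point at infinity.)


For each x in F_13, count y with y^2 = x^3 + 10 x + 1 mod 13:
  x = 0: RHS = 1, y in [1, 12]  -> 2 point(s)
  x = 1: RHS = 12, y in [5, 8]  -> 2 point(s)
  x = 2: RHS = 3, y in [4, 9]  -> 2 point(s)
  x = 4: RHS = 1, y in [1, 12]  -> 2 point(s)
  x = 6: RHS = 4, y in [2, 11]  -> 2 point(s)
  x = 9: RHS = 1, y in [1, 12]  -> 2 point(s)
  x = 10: RHS = 9, y in [3, 10]  -> 2 point(s)
  x = 11: RHS = 12, y in [5, 8]  -> 2 point(s)
  x = 12: RHS = 3, y in [4, 9]  -> 2 point(s)
Affine points: 18. Add the point at infinity: total = 19.

#E(F_13) = 19


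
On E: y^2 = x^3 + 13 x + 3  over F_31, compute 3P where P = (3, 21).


k = 3 = 11_2 (binary, LSB first: 11)
Double-and-add from P = (3, 21):
  bit 0 = 1: acc = O + (3, 21) = (3, 21)
  bit 1 = 1: acc = (3, 21) + (29, 0) = (3, 10)

3P = (3, 10)


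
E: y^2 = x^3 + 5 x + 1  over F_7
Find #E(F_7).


For each x in F_7, count y with y^2 = x^3 + 5 x + 1 mod 7:
  x = 0: RHS = 1, y in [1, 6]  -> 2 point(s)
  x = 1: RHS = 0, y in [0]  -> 1 point(s)
  x = 3: RHS = 1, y in [1, 6]  -> 2 point(s)
  x = 4: RHS = 1, y in [1, 6]  -> 2 point(s)
  x = 5: RHS = 4, y in [2, 5]  -> 2 point(s)
  x = 6: RHS = 2, y in [3, 4]  -> 2 point(s)
Affine points: 11. Add the point at infinity: total = 12.

#E(F_7) = 12


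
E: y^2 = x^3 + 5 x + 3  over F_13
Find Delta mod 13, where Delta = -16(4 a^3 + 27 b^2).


4 a^3 + 27 b^2 = 4*5^3 + 27*3^2 = 500 + 243 = 743
Delta = -16 * (743) = -11888
Delta mod 13 = 7

Delta = 7 (mod 13)


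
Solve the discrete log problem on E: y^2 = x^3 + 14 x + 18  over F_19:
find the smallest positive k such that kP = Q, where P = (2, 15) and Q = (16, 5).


Enumerate multiples of P until we hit Q = (16, 5):
  1P = (2, 15)
  2P = (3, 12)
  3P = (4, 10)
  4P = (5, 2)
  5P = (16, 14)
  6P = (17, 1)
  7P = (17, 18)
  8P = (16, 5)
Match found at i = 8.

k = 8


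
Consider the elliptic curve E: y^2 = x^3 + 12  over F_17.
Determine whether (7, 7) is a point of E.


Check whether y^2 = x^3 + 0 x + 12 (mod 17) for (x, y) = (7, 7).
LHS: y^2 = 7^2 mod 17 = 15
RHS: x^3 + 0 x + 12 = 7^3 + 0*7 + 12 mod 17 = 15
LHS = RHS

Yes, on the curve


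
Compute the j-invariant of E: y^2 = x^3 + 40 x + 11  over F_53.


Delta = -16(4 a^3 + 27 b^2) mod 53 = 38
-1728 * (4 a)^3 = -1728 * (4*40)^3 mod 53 = 21
j = 21 * 38^(-1) mod 53 = 41

j = 41 (mod 53)


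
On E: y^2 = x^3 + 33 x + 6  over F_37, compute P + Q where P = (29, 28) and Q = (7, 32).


P != Q, so use the chord formula.
s = (y2 - y1) / (x2 - x1) = (4) / (15) mod 37 = 20
x3 = s^2 - x1 - x2 mod 37 = 20^2 - 29 - 7 = 31
y3 = s (x1 - x3) - y1 mod 37 = 20 * (29 - 31) - 28 = 6

P + Q = (31, 6)


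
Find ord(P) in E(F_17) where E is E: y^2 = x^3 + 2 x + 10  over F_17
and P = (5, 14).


Compute successive multiples of P until we hit O:
  1P = (5, 14)
  2P = (5, 3)
  3P = O

ord(P) = 3


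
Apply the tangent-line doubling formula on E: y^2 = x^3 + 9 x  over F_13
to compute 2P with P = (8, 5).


Doubling: s = (3 x1^2 + a) / (2 y1)
s = (3*8^2 + 9) / (2*5) mod 13 = 11
x3 = s^2 - 2 x1 mod 13 = 11^2 - 2*8 = 1
y3 = s (x1 - x3) - y1 mod 13 = 11 * (8 - 1) - 5 = 7

2P = (1, 7)


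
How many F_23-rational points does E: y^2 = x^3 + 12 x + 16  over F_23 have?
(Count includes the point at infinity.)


For each x in F_23, count y with y^2 = x^3 + 12 x + 16 mod 23:
  x = 0: RHS = 16, y in [4, 19]  -> 2 point(s)
  x = 1: RHS = 6, y in [11, 12]  -> 2 point(s)
  x = 2: RHS = 2, y in [5, 18]  -> 2 point(s)
  x = 4: RHS = 13, y in [6, 17]  -> 2 point(s)
  x = 7: RHS = 6, y in [11, 12]  -> 2 point(s)
  x = 8: RHS = 3, y in [7, 16]  -> 2 point(s)
  x = 9: RHS = 2, y in [5, 18]  -> 2 point(s)
  x = 10: RHS = 9, y in [3, 20]  -> 2 point(s)
  x = 12: RHS = 2, y in [5, 18]  -> 2 point(s)
  x = 13: RHS = 0, y in [0]  -> 1 point(s)
  x = 15: RHS = 6, y in [11, 12]  -> 2 point(s)
  x = 16: RHS = 3, y in [7, 16]  -> 2 point(s)
  x = 17: RHS = 4, y in [2, 21]  -> 2 point(s)
  x = 22: RHS = 3, y in [7, 16]  -> 2 point(s)
Affine points: 27. Add the point at infinity: total = 28.

#E(F_23) = 28


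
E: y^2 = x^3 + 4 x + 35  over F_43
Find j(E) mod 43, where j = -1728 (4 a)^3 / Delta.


Delta = -16(4 a^3 + 27 b^2) mod 43 = 33
-1728 * (4 a)^3 = -1728 * (4*4)^3 mod 43 = 41
j = 41 * 33^(-1) mod 43 = 26

j = 26 (mod 43)


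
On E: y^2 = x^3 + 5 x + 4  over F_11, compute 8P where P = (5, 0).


k = 8 = 1000_2 (binary, LSB first: 0001)
Double-and-add from P = (5, 0):
  bit 0 = 0: acc unchanged = O
  bit 1 = 0: acc unchanged = O
  bit 2 = 0: acc unchanged = O
  bit 3 = 1: acc = O + O = O

8P = O


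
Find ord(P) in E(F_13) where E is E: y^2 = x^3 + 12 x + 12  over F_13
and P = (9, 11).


Compute successive multiples of P until we hit O:
  1P = (9, 11)
  2P = (12, 8)
  3P = (6, 12)
  4P = (1, 8)
  5P = (7, 6)
  6P = (0, 5)
  7P = (3, 6)
  8P = (10, 12)
  ... (continuing to 19P)
  19P = O

ord(P) = 19


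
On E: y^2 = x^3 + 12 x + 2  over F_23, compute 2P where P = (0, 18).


Doubling: s = (3 x1^2 + a) / (2 y1)
s = (3*0^2 + 12) / (2*18) mod 23 = 8
x3 = s^2 - 2 x1 mod 23 = 8^2 - 2*0 = 18
y3 = s (x1 - x3) - y1 mod 23 = 8 * (0 - 18) - 18 = 22

2P = (18, 22)


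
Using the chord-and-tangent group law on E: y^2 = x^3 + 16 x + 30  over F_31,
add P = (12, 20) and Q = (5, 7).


P != Q, so use the chord formula.
s = (y2 - y1) / (x2 - x1) = (18) / (24) mod 31 = 24
x3 = s^2 - x1 - x2 mod 31 = 24^2 - 12 - 5 = 1
y3 = s (x1 - x3) - y1 mod 31 = 24 * (12 - 1) - 20 = 27

P + Q = (1, 27)


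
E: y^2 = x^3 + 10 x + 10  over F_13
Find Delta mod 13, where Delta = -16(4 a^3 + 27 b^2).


4 a^3 + 27 b^2 = 4*10^3 + 27*10^2 = 4000 + 2700 = 6700
Delta = -16 * (6700) = -107200
Delta mod 13 = 11

Delta = 11 (mod 13)


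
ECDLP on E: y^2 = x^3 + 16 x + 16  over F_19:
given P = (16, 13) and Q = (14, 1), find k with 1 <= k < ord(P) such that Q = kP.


Enumerate multiples of P until we hit Q = (14, 1):
  1P = (16, 13)
  2P = (10, 13)
  3P = (12, 6)
  4P = (0, 15)
  5P = (14, 1)
Match found at i = 5.

k = 5


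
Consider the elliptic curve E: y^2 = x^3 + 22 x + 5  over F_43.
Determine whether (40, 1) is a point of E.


Check whether y^2 = x^3 + 22 x + 5 (mod 43) for (x, y) = (40, 1).
LHS: y^2 = 1^2 mod 43 = 1
RHS: x^3 + 22 x + 5 = 40^3 + 22*40 + 5 mod 43 = 41
LHS != RHS

No, not on the curve


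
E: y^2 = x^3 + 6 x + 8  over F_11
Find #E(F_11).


For each x in F_11, count y with y^2 = x^3 + 6 x + 8 mod 11:
  x = 1: RHS = 4, y in [2, 9]  -> 2 point(s)
  x = 3: RHS = 9, y in [3, 8]  -> 2 point(s)
  x = 5: RHS = 9, y in [3, 8]  -> 2 point(s)
  x = 10: RHS = 1, y in [1, 10]  -> 2 point(s)
Affine points: 8. Add the point at infinity: total = 9.

#E(F_11) = 9


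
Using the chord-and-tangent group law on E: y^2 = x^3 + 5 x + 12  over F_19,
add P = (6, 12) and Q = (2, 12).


P != Q, so use the chord formula.
s = (y2 - y1) / (x2 - x1) = (0) / (15) mod 19 = 0
x3 = s^2 - x1 - x2 mod 19 = 0^2 - 6 - 2 = 11
y3 = s (x1 - x3) - y1 mod 19 = 0 * (6 - 11) - 12 = 7

P + Q = (11, 7)


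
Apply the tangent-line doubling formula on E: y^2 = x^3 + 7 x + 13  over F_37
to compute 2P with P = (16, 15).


Doubling: s = (3 x1^2 + a) / (2 y1)
s = (3*16^2 + 7) / (2*15) mod 37 = 32
x3 = s^2 - 2 x1 mod 37 = 32^2 - 2*16 = 30
y3 = s (x1 - x3) - y1 mod 37 = 32 * (16 - 30) - 15 = 18

2P = (30, 18)


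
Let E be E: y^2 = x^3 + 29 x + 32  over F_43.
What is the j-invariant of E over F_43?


Delta = -16(4 a^3 + 27 b^2) mod 43 = 20
-1728 * (4 a)^3 = -1728 * (4*29)^3 mod 43 = 32
j = 32 * 20^(-1) mod 43 = 36

j = 36 (mod 43)


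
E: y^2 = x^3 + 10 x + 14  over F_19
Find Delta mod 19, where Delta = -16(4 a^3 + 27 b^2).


4 a^3 + 27 b^2 = 4*10^3 + 27*14^2 = 4000 + 5292 = 9292
Delta = -16 * (9292) = -148672
Delta mod 19 = 3

Delta = 3 (mod 19)


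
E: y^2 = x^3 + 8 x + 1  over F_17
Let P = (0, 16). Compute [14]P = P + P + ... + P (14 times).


k = 14 = 1110_2 (binary, LSB first: 0111)
Double-and-add from P = (0, 16):
  bit 0 = 0: acc unchanged = O
  bit 1 = 1: acc = O + (16, 14) = (16, 14)
  bit 2 = 1: acc = (16, 14) + (3, 16) = (11, 14)
  bit 3 = 1: acc = (11, 14) + (7, 3) = (14, 16)

14P = (14, 16)


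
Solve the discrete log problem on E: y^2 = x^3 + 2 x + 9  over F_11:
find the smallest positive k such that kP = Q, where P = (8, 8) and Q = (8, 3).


Enumerate multiples of P until we hit Q = (8, 3):
  1P = (8, 8)
  2P = (4, 2)
  3P = (4, 9)
  4P = (8, 3)
Match found at i = 4.

k = 4


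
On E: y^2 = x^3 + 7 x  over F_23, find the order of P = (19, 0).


Compute successive multiples of P until we hit O:
  1P = (19, 0)
  2P = O

ord(P) = 2


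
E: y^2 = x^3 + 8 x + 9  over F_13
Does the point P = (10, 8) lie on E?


Check whether y^2 = x^3 + 8 x + 9 (mod 13) for (x, y) = (10, 8).
LHS: y^2 = 8^2 mod 13 = 12
RHS: x^3 + 8 x + 9 = 10^3 + 8*10 + 9 mod 13 = 10
LHS != RHS

No, not on the curve
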